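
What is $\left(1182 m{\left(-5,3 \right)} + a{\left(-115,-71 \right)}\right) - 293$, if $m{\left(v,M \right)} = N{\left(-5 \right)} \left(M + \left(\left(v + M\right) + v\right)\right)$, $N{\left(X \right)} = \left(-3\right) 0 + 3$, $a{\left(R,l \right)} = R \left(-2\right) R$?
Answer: $-40927$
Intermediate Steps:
$a{\left(R,l \right)} = - 2 R^{2}$ ($a{\left(R,l \right)} = - 2 R R = - 2 R^{2}$)
$N{\left(X \right)} = 3$ ($N{\left(X \right)} = 0 + 3 = 3$)
$m{\left(v,M \right)} = 6 M + 6 v$ ($m{\left(v,M \right)} = 3 \left(M + \left(\left(v + M\right) + v\right)\right) = 3 \left(M + \left(\left(M + v\right) + v\right)\right) = 3 \left(M + \left(M + 2 v\right)\right) = 3 \left(2 M + 2 v\right) = 6 M + 6 v$)
$\left(1182 m{\left(-5,3 \right)} + a{\left(-115,-71 \right)}\right) - 293 = \left(1182 \left(6 \cdot 3 + 6 \left(-5\right)\right) - 2 \left(-115\right)^{2}\right) - 293 = \left(1182 \left(18 - 30\right) - 26450\right) - 293 = \left(1182 \left(-12\right) - 26450\right) - 293 = \left(-14184 - 26450\right) - 293 = -40634 - 293 = -40927$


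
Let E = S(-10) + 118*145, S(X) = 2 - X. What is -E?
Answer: -17122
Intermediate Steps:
E = 17122 (E = (2 - 1*(-10)) + 118*145 = (2 + 10) + 17110 = 12 + 17110 = 17122)
-E = -1*17122 = -17122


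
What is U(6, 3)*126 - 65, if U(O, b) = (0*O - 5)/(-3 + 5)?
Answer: -380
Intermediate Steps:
U(O, b) = -5/2 (U(O, b) = (0 - 5)/2 = -5*1/2 = -5/2)
U(6, 3)*126 - 65 = -5/2*126 - 65 = -315 - 65 = -380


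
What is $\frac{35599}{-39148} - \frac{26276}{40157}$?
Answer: $- \frac{2458201891}{1572066236} \approx -1.5637$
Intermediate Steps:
$\frac{35599}{-39148} - \frac{26276}{40157} = 35599 \left(- \frac{1}{39148}\right) - \frac{26276}{40157} = - \frac{35599}{39148} - \frac{26276}{40157} = - \frac{2458201891}{1572066236}$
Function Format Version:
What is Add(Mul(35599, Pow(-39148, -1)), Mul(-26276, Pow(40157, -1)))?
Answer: Rational(-2458201891, 1572066236) ≈ -1.5637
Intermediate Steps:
Add(Mul(35599, Pow(-39148, -1)), Mul(-26276, Pow(40157, -1))) = Add(Mul(35599, Rational(-1, 39148)), Mul(-26276, Rational(1, 40157))) = Add(Rational(-35599, 39148), Rational(-26276, 40157)) = Rational(-2458201891, 1572066236)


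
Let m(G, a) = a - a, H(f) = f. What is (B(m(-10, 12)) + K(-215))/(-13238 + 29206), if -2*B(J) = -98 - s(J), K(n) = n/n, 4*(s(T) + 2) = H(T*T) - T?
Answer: 49/15968 ≈ 0.0030686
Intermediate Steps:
s(T) = -2 - T/4 + T**2/4 (s(T) = -2 + (T*T - T)/4 = -2 + (T**2 - T)/4 = -2 + (-T/4 + T**2/4) = -2 - T/4 + T**2/4)
K(n) = 1
m(G, a) = 0
B(J) = 48 - J/8 + J**2/8 (B(J) = -(-98 - (-2 - J/4 + J**2/4))/2 = -(-98 + (2 - J**2/4 + J/4))/2 = -(-96 - J**2/4 + J/4)/2 = 48 - J/8 + J**2/8)
(B(m(-10, 12)) + K(-215))/(-13238 + 29206) = ((48 - 1/8*0 + (1/8)*0**2) + 1)/(-13238 + 29206) = ((48 + 0 + (1/8)*0) + 1)/15968 = ((48 + 0 + 0) + 1)*(1/15968) = (48 + 1)*(1/15968) = 49*(1/15968) = 49/15968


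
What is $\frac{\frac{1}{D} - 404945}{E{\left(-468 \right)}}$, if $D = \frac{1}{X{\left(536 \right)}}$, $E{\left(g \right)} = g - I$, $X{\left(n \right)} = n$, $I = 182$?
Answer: $\frac{404409}{650} \approx 622.17$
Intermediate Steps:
$E{\left(g \right)} = -182 + g$ ($E{\left(g \right)} = g - 182 = -182 + g$)
$D = \frac{1}{536} \approx 0.0018657$
$\frac{\frac{1}{D} - 404945}{E{\left(-468 \right)}} = \frac{\frac{1}{\frac{1}{536}} - 404945}{-182 - 468} = \frac{536 - 404945}{-650} = \left(-404409\right) \left(- \frac{1}{650}\right) = \frac{404409}{650}$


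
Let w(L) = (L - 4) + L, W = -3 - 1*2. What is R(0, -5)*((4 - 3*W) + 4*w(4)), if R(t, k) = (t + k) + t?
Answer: -175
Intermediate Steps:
R(t, k) = k + 2*t (R(t, k) = (k + t) + t = k + 2*t)
W = -5 (W = -3 - 2 = -5)
w(L) = -4 + 2*L (w(L) = (-4 + L) + L = -4 + 2*L)
R(0, -5)*((4 - 3*W) + 4*w(4)) = (-5 + 2*0)*((4 - 3*(-5)) + 4*(-4 + 2*4)) = (-5 + 0)*((4 + 15) + 4*(-4 + 8)) = -5*(19 + 4*4) = -5*(19 + 16) = -5*35 = -175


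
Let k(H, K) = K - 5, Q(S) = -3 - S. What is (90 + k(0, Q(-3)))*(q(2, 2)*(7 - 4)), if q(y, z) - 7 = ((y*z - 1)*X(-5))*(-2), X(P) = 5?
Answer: -5865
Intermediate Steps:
q(y, z) = 17 - 10*y*z (q(y, z) = 7 + ((y*z - 1)*5)*(-2) = 7 + ((-1 + y*z)*5)*(-2) = 7 + (-5 + 5*y*z)*(-2) = 7 + (10 - 10*y*z) = 17 - 10*y*z)
k(H, K) = -5 + K
(90 + k(0, Q(-3)))*(q(2, 2)*(7 - 4)) = (90 + (-5 + (-3 - 1*(-3))))*((17 - 10*2*2)*(7 - 4)) = (90 + (-5 + (-3 + 3)))*((17 - 40)*3) = (90 + (-5 + 0))*(-23*3) = (90 - 5)*(-69) = 85*(-69) = -5865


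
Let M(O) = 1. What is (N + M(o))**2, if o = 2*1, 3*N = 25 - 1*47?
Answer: 361/9 ≈ 40.111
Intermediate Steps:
N = -22/3 (N = (25 - 1*47)/3 = (25 - 47)/3 = (1/3)*(-22) = -22/3 ≈ -7.3333)
o = 2
(N + M(o))**2 = (-22/3 + 1)**2 = (-19/3)**2 = 361/9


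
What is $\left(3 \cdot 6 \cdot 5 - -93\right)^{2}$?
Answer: $33489$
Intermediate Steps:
$\left(3 \cdot 6 \cdot 5 - -93\right)^{2} = \left(18 \cdot 5 + 93\right)^{2} = \left(90 + 93\right)^{2} = 183^{2} = 33489$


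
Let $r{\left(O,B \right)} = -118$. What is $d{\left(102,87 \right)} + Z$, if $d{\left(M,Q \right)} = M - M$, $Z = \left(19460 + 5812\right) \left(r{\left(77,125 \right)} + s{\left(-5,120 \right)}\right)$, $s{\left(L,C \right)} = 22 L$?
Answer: $-5762016$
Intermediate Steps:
$Z = -5762016$ ($Z = \left(19460 + 5812\right) \left(-118 + 22 \left(-5\right)\right) = 25272 \left(-118 - 110\right) = 25272 \left(-228\right) = -5762016$)
$d{\left(M,Q \right)} = 0$
$d{\left(102,87 \right)} + Z = 0 - 5762016 = -5762016$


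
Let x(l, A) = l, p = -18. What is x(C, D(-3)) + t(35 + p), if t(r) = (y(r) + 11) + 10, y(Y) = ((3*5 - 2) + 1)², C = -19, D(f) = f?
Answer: 198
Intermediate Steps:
y(Y) = 196 (y(Y) = ((15 - 2) + 1)² = (13 + 1)² = 14² = 196)
t(r) = 217 (t(r) = (196 + 11) + 10 = 207 + 10 = 217)
x(C, D(-3)) + t(35 + p) = -19 + 217 = 198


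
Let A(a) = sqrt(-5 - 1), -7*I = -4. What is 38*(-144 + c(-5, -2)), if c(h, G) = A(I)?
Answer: -5472 + 38*I*sqrt(6) ≈ -5472.0 + 93.081*I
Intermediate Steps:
I = 4/7 (I = -1/7*(-4) = 4/7 ≈ 0.57143)
A(a) = I*sqrt(6) (A(a) = sqrt(-6) = I*sqrt(6))
c(h, G) = I*sqrt(6)
38*(-144 + c(-5, -2)) = 38*(-144 + I*sqrt(6)) = -5472 + 38*I*sqrt(6)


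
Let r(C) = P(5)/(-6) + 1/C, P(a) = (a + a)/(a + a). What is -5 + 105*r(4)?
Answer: 15/4 ≈ 3.7500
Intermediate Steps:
P(a) = 1 (P(a) = (2*a)/((2*a)) = (2*a)*(1/(2*a)) = 1)
r(C) = -⅙ + 1/C (r(C) = 1/(-6) + 1/C = 1*(-⅙) + 1/C = -⅙ + 1/C)
-5 + 105*r(4) = -5 + 105*((⅙)*(6 - 1*4)/4) = -5 + 105*((⅙)*(¼)*(6 - 4)) = -5 + 105*((⅙)*(¼)*2) = -5 + 105*(1/12) = -5 + 35/4 = 15/4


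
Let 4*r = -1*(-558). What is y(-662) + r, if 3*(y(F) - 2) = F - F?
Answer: 283/2 ≈ 141.50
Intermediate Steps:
r = 279/2 (r = (-1*(-558))/4 = (¼)*558 = 279/2 ≈ 139.50)
y(F) = 2 (y(F) = 2 + (F - F)/3 = 2 + (⅓)*0 = 2 + 0 = 2)
y(-662) + r = 2 + 279/2 = 283/2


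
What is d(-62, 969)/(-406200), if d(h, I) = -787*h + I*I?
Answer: -197551/81240 ≈ -2.4317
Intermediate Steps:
d(h, I) = I**2 - 787*h (d(h, I) = -787*h + I**2 = I**2 - 787*h)
d(-62, 969)/(-406200) = (969**2 - 787*(-62))/(-406200) = (938961 + 48794)*(-1/406200) = 987755*(-1/406200) = -197551/81240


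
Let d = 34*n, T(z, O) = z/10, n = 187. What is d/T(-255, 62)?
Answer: -748/3 ≈ -249.33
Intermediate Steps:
T(z, O) = z/10 (T(z, O) = z*(1/10) = z/10)
d = 6358 (d = 34*187 = 6358)
d/T(-255, 62) = 6358/(((1/10)*(-255))) = 6358/(-51/2) = 6358*(-2/51) = -748/3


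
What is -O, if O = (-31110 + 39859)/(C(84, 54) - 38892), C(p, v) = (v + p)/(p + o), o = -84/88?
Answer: 7917/35192 ≈ 0.22497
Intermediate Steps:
o = -21/22 (o = -84*1/88 = -21/22 ≈ -0.95455)
C(p, v) = (p + v)/(-21/22 + p) (C(p, v) = (v + p)/(p - 21/22) = (p + v)/(-21/22 + p))
O = -7917/35192 (O = (-31110 + 39859)/(22*(84 + 54)/(-21 + 22*84) - 38892) = 8749/(22*138/(-21 + 1848) - 38892) = 8749/(22*138/1827 - 38892) = 8749/(22*(1/1827)*138 - 38892) = 8749/(1012/609 - 38892) = 8749/(-23684216/609) = 8749*(-609/23684216) = -7917/35192 ≈ -0.22497)
-O = -1*(-7917/35192) = 7917/35192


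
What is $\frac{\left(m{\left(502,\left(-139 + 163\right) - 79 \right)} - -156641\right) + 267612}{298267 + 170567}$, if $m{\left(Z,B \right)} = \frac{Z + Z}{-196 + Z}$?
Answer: $\frac{64911211}{71731602} \approx 0.90492$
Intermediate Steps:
$m{\left(Z,B \right)} = \frac{2 Z}{-196 + Z}$
$\frac{\left(m{\left(502,\left(-139 + 163\right) - 79 \right)} - -156641\right) + 267612}{298267 + 170567} = \frac{\left(2 \cdot 502 \frac{1}{-196 + 502} - -156641\right) + 267612}{298267 + 170567} = \frac{\left(2 \cdot 502 \cdot \frac{1}{306} + 156641\right) + 267612}{468834} = \left(\left(2 \cdot 502 \cdot \frac{1}{306} + 156641\right) + 267612\right) \frac{1}{468834} = \left(\left(\frac{502}{153} + 156641\right) + 267612\right) \frac{1}{468834} = \left(\frac{23966575}{153} + 267612\right) \frac{1}{468834} = \frac{64911211}{153} \cdot \frac{1}{468834} = \frac{64911211}{71731602}$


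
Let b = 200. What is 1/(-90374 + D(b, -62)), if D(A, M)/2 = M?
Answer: -1/90498 ≈ -1.1050e-5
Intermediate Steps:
D(A, M) = 2*M
1/(-90374 + D(b, -62)) = 1/(-90374 + 2*(-62)) = 1/(-90374 - 124) = 1/(-90498) = -1/90498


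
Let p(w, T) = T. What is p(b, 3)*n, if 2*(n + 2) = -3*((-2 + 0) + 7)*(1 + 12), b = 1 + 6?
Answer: -597/2 ≈ -298.50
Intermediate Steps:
b = 7
n = -199/2 (n = -2 + (-3*((-2 + 0) + 7)*(1 + 12))/2 = -2 + (-3*(-2 + 7)*13)/2 = -2 + (-15*13)/2 = -2 + (-3*65)/2 = -2 + (½)*(-195) = -2 - 195/2 = -199/2 ≈ -99.500)
p(b, 3)*n = 3*(-199/2) = -597/2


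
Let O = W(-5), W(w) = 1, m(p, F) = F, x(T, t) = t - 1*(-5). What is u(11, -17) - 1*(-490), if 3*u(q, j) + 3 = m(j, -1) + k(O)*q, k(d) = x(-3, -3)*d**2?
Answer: 496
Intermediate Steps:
x(T, t) = 5 + t (x(T, t) = t + 5 = 5 + t)
O = 1
k(d) = 2*d**2 (k(d) = (5 - 3)*d**2 = 2*d**2)
u(q, j) = -4/3 + 2*q/3 (u(q, j) = -1 + (-1 + (2*1**2)*q)/3 = -1 + (-1 + (2*1)*q)/3 = -1 + (-1 + 2*q)/3 = -1 + (-1/3 + 2*q/3) = -4/3 + 2*q/3)
u(11, -17) - 1*(-490) = (-4/3 + (2/3)*11) - 1*(-490) = (-4/3 + 22/3) + 490 = 6 + 490 = 496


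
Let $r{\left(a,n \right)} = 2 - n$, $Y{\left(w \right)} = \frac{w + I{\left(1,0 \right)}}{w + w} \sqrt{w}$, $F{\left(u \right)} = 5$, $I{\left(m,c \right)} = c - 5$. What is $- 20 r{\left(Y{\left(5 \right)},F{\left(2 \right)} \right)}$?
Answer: $60$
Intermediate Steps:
$I{\left(m,c \right)} = -5 + c$
$Y{\left(w \right)} = \frac{-5 + w}{2 \sqrt{w}}$ ($Y{\left(w \right)} = \frac{w + \left(-5 + 0\right)}{w + w} \sqrt{w} = \frac{w - 5}{2 w} \sqrt{w} = \left(-5 + w\right) \frac{1}{2 w} \sqrt{w} = \frac{-5 + w}{2 w} \sqrt{w} = \frac{-5 + w}{2 \sqrt{w}}$)
$- 20 r{\left(Y{\left(5 \right)},F{\left(2 \right)} \right)} = - 20 \left(2 - 5\right) = \left(-20\right) \left(-3\right) = 60$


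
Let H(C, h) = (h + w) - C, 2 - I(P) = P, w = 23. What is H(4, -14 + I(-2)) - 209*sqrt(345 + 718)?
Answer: 9 - 209*sqrt(1063) ≈ -6805.2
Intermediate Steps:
I(P) = 2 - P
H(C, h) = 23 + h - C (H(C, h) = (h + 23) - C = (23 + h) - C = 23 + h - C)
H(4, -14 + I(-2)) - 209*sqrt(345 + 718) = (23 + (-14 + (2 - 1*(-2))) - 1*4) - 209*sqrt(345 + 718) = (23 + (-14 + (2 + 2)) - 4) - 209*sqrt(1063) = (23 + (-14 + 4) - 4) - 209*sqrt(1063) = (23 - 10 - 4) - 209*sqrt(1063) = 9 - 209*sqrt(1063)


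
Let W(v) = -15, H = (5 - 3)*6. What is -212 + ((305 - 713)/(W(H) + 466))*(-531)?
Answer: 121036/451 ≈ 268.37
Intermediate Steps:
H = 12 (H = 2*6 = 12)
-212 + ((305 - 713)/(W(H) + 466))*(-531) = -212 + ((305 - 713)/(-15 + 466))*(-531) = -212 - 408/451*(-531) = -212 + 216648/451 = 121036/451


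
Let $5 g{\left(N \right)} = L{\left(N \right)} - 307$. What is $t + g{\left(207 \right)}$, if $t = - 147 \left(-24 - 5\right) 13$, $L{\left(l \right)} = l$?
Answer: $55399$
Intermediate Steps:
$g{\left(N \right)} = - \frac{307}{5} + \frac{N}{5}$ ($g{\left(N \right)} = \frac{N - 307}{5} = \frac{-307 + N}{5} = - \frac{307}{5} + \frac{N}{5}$)
$t = 55419$ ($t = - 147 \left(\left(-29\right) 13\right) = \left(-147\right) \left(-377\right) = 55419$)
$t + g{\left(207 \right)} = 55419 + \left(- \frac{307}{5} + \frac{1}{5} \cdot 207\right) = 55419 + \left(- \frac{307}{5} + \frac{207}{5}\right) = 55419 - 20 = 55399$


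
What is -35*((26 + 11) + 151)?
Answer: -6580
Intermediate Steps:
-35*((26 + 11) + 151) = -35*(37 + 151) = -35*188 = -6580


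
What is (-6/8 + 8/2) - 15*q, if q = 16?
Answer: -947/4 ≈ -236.75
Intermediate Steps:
(-6/8 + 8/2) - 15*q = (-6/8 + 8/2) - 15*16 = (-6*⅛ + 8*(½)) - 240 = (-¾ + 4) - 240 = 13/4 - 240 = -947/4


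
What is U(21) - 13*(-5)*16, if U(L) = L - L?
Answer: 1040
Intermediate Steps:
U(L) = 0
U(21) - 13*(-5)*16 = 0 - 13*(-5)*16 = 0 + 65*16 = 0 + 1040 = 1040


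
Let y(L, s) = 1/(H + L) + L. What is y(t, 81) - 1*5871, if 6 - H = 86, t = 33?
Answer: -274387/47 ≈ -5838.0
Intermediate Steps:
H = -80 (H = 6 - 1*86 = 6 - 86 = -80)
y(L, s) = L + 1/(-80 + L) (y(L, s) = 1/(-80 + L) + L = L + 1/(-80 + L))
y(t, 81) - 1*5871 = (1 + 33**2 - 80*33)/(-80 + 33) - 1*5871 = (1 + 1089 - 2640)/(-47) - 5871 = -1/47*(-1550) - 5871 = 1550/47 - 5871 = -274387/47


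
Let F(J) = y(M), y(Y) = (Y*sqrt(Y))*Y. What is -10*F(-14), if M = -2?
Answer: -40*I*sqrt(2) ≈ -56.569*I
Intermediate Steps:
y(Y) = Y**(5/2) (y(Y) = Y**(3/2)*Y = Y**(5/2))
F(J) = 4*I*sqrt(2) (F(J) = (-2)**(5/2) = 4*I*sqrt(2))
-10*F(-14) = -40*I*sqrt(2)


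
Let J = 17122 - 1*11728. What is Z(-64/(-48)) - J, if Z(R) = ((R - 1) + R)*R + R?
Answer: -48514/9 ≈ -5390.4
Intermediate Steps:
Z(R) = R + R*(-1 + 2*R) (Z(R) = ((-1 + R) + R)*R + R = (-1 + 2*R)*R + R = R*(-1 + 2*R) + R = R + R*(-1 + 2*R))
J = 5394 (J = 17122 - 11728 = 5394)
Z(-64/(-48)) - J = 2*(-64/(-48))**2 - 1*5394 = 2*(-64*(-1/48))**2 - 5394 = 2*(4/3)**2 - 5394 = 2*(16/9) - 5394 = 32/9 - 5394 = -48514/9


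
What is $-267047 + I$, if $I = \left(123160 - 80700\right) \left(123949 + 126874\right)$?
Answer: $10649677533$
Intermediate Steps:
$I = 10649944580$ ($I = 42460 \cdot 250823 = 10649944580$)
$-267047 + I = -267047 + 10649944580 = 10649677533$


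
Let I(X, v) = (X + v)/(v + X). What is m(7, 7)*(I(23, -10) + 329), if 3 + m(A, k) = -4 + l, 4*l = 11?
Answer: -2805/2 ≈ -1402.5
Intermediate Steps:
l = 11/4 (l = (¼)*11 = 11/4 ≈ 2.7500)
m(A, k) = -17/4 (m(A, k) = -3 + (-4 + 11/4) = -3 - 5/4 = -17/4)
I(X, v) = 1 (I(X, v) = (X + v)/(X + v) = 1)
m(7, 7)*(I(23, -10) + 329) = -17*(1 + 329)/4 = -17/4*330 = -2805/2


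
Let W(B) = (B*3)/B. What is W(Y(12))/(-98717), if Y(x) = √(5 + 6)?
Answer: -3/98717 ≈ -3.0390e-5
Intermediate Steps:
Y(x) = √11
W(B) = 3 (W(B) = (3*B)/B = 3)
W(Y(12))/(-98717) = 3/(-98717) = 3*(-1/98717) = -3/98717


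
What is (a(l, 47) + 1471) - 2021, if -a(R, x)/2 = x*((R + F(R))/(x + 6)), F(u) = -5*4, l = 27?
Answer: -29808/53 ≈ -562.42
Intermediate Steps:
F(u) = -20
a(R, x) = -2*x*(-20 + R)/(6 + x) (a(R, x) = -2*x*(R - 20)/(x + 6) = -2*x*(-20 + R)/(6 + x))
(a(l, 47) + 1471) - 2021 = (2*47*(20 - 1*27)/(6 + 47) + 1471) - 2021 = (2*47*(20 - 27)/53 + 1471) - 2021 = (2*47*(1/53)*(-7) + 1471) - 2021 = (-658/53 + 1471) - 2021 = 77305/53 - 2021 = -29808/53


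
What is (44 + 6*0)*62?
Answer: 2728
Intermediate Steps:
(44 + 6*0)*62 = (44 + 0)*62 = 44*62 = 2728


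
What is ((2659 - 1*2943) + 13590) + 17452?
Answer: 30758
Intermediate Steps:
((2659 - 1*2943) + 13590) + 17452 = ((2659 - 2943) + 13590) + 17452 = (-284 + 13590) + 17452 = 13306 + 17452 = 30758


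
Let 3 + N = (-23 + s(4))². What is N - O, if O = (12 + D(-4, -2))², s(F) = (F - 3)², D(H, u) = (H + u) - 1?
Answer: 456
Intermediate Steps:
D(H, u) = -1 + H + u
s(F) = (-3 + F)²
O = 25 (O = (12 + (-1 - 4 - 2))² = (12 - 7)² = 5² = 25)
N = 481 (N = -3 + (-23 + (-3 + 4)²)² = -3 + (-23 + 1²)² = -3 + (-23 + 1)² = -3 + (-22)² = -3 + 484 = 481)
N - O = 481 - 1*25 = 481 - 25 = 456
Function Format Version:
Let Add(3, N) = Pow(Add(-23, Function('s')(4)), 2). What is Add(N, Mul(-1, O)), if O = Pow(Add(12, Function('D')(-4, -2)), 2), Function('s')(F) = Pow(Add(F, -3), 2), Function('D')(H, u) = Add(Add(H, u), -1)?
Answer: 456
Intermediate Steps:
Function('D')(H, u) = Add(-1, H, u)
Function('s')(F) = Pow(Add(-3, F), 2)
O = 25 (O = Pow(Add(12, Add(-1, -4, -2)), 2) = Pow(Add(12, -7), 2) = Pow(5, 2) = 25)
N = 481 (N = Add(-3, Pow(Add(-23, Pow(Add(-3, 4), 2)), 2)) = Add(-3, Pow(Add(-23, Pow(1, 2)), 2)) = Add(-3, Pow(Add(-23, 1), 2)) = Add(-3, Pow(-22, 2)) = Add(-3, 484) = 481)
Add(N, Mul(-1, O)) = Add(481, Mul(-1, 25)) = Add(481, -25) = 456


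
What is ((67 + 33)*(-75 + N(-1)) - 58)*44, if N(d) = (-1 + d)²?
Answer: -314952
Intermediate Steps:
((67 + 33)*(-75 + N(-1)) - 58)*44 = ((67 + 33)*(-75 + (-1 - 1)²) - 58)*44 = (100*(-75 + (-2)²) - 58)*44 = (100*(-75 + 4) - 58)*44 = (100*(-71) - 58)*44 = (-7100 - 58)*44 = -7158*44 = -314952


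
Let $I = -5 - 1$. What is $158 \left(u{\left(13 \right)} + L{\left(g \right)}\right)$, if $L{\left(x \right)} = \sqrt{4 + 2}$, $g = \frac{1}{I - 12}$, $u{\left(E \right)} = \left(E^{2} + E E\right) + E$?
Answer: $55458 + 158 \sqrt{6} \approx 55845.0$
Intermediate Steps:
$I = -6$
$u{\left(E \right)} = E + 2 E^{2}$ ($u{\left(E \right)} = \left(E^{2} + E^{2}\right) + E = 2 E^{2} + E = E + 2 E^{2}$)
$g = - \frac{1}{18}$ ($g = \frac{1}{-6 - 12} = \frac{1}{-18} = - \frac{1}{18} \approx -0.055556$)
$L{\left(x \right)} = \sqrt{6}$
$158 \left(u{\left(13 \right)} + L{\left(g \right)}\right) = 158 \left(13 \left(1 + 2 \cdot 13\right) + \sqrt{6}\right) = 158 \left(13 \left(1 + 26\right) + \sqrt{6}\right) = 158 \left(13 \cdot 27 + \sqrt{6}\right) = 158 \left(351 + \sqrt{6}\right) = 55458 + 158 \sqrt{6}$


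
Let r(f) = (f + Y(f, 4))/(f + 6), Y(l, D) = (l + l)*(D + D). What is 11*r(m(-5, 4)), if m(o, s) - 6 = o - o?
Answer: 187/2 ≈ 93.500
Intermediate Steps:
m(o, s) = 6 (m(o, s) = 6 + (o - o) = 6 + 0 = 6)
Y(l, D) = 4*D*l (Y(l, D) = (2*l)*(2*D) = 4*D*l)
r(f) = 17*f/(6 + f) (r(f) = (f + 4*4*f)/(f + 6) = (f + 16*f)/(6 + f) = (17*f)/(6 + f) = 17*f/(6 + f))
11*r(m(-5, 4)) = 11*(17*6/(6 + 6)) = 11*(17*6/12) = 11*(17*6*(1/12)) = 11*(17/2) = 187/2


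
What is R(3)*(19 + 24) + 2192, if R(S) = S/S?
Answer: 2235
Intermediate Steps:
R(S) = 1
R(3)*(19 + 24) + 2192 = 1*(19 + 24) + 2192 = 1*43 + 2192 = 43 + 2192 = 2235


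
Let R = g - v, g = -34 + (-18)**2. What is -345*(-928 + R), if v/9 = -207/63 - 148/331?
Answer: 483139725/2317 ≈ 2.0852e+5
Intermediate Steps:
g = 290 (g = -34 + 324 = 290)
v = -77841/2317 (v = 9*(-207/63 - 148/331) = 9*(-207*1/63 - 148*1/331) = 9*(-23/7 - 148/331) = 9*(-8649/2317) = -77841/2317 ≈ -33.596)
R = 749771/2317 (R = 290 - 1*(-77841/2317) = 290 + 77841/2317 = 749771/2317 ≈ 323.60)
-345*(-928 + R) = -345*(-928 + 749771/2317) = -345*(-1400405/2317) = 483139725/2317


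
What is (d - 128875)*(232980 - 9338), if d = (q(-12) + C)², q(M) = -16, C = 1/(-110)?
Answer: -174025499186159/6050 ≈ -2.8765e+10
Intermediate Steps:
C = -1/110 ≈ -0.0090909
d = 3101121/12100 (d = (-16 - 1/110)² = (-1761/110)² = 3101121/12100 ≈ 256.29)
(d - 128875)*(232980 - 9338) = (3101121/12100 - 128875)*(232980 - 9338) = -1556286379/12100*223642 = -174025499186159/6050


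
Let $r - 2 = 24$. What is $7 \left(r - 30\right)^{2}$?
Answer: $112$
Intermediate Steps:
$r = 26$ ($r = 2 + 24 = 26$)
$7 \left(r - 30\right)^{2} = 7 \left(26 - 30\right)^{2} = 7 \left(-4\right)^{2} = 7 \cdot 16 = 112$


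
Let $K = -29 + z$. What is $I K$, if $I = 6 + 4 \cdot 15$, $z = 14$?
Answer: $-990$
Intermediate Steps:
$K = -15$ ($K = -29 + 14 = -15$)
$I = 66$ ($I = 6 + 60 = 66$)
$I K = 66 \left(-15\right) = -990$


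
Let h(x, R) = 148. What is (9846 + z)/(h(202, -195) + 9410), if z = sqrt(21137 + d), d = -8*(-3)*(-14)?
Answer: 547/531 + sqrt(20801)/9558 ≈ 1.0452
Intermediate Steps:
d = -336 (d = 24*(-14) = -336)
z = sqrt(20801) (z = sqrt(21137 - 336) = sqrt(20801) ≈ 144.23)
(9846 + z)/(h(202, -195) + 9410) = (9846 + sqrt(20801))/(148 + 9410) = (9846 + sqrt(20801))/9558 = (9846 + sqrt(20801))*(1/9558) = 547/531 + sqrt(20801)/9558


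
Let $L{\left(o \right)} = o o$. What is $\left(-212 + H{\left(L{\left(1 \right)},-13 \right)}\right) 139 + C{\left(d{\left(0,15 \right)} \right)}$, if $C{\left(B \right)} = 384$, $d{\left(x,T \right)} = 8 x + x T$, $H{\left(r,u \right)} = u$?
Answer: $-30891$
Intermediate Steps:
$L{\left(o \right)} = o^{2}$
$d{\left(x,T \right)} = 8 x + T x$
$\left(-212 + H{\left(L{\left(1 \right)},-13 \right)}\right) 139 + C{\left(d{\left(0,15 \right)} \right)} = \left(-212 - 13\right) 139 + 384 = \left(-225\right) 139 + 384 = -31275 + 384 = -30891$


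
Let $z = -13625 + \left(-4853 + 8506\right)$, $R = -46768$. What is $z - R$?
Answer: $36796$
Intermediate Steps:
$z = -9972$ ($z = -13625 + 3653 = -9972$)
$z - R = -9972 - -46768 = -9972 + 46768 = 36796$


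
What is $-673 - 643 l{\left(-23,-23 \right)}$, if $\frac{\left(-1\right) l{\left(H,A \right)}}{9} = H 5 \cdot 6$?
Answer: $-3993703$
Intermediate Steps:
$l{\left(H,A \right)} = - 270 H$ ($l{\left(H,A \right)} = - 9 H 5 \cdot 6 = - 9 \cdot 5 H 6 = - 9 \cdot 30 H = - 270 H$)
$-673 - 643 l{\left(-23,-23 \right)} = -673 - 643 \left(\left(-270\right) \left(-23\right)\right) = -673 - 3993030 = -3993703$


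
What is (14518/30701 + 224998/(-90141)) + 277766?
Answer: 768689262792646/2767418841 ≈ 2.7776e+5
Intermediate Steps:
(14518/30701 + 224998/(-90141)) + 277766 = (14518*(1/30701) + 224998*(-1/90141)) + 277766 = (14518/30701 - 224998/90141) + 277766 = -5598996560/2767418841 + 277766 = 768689262792646/2767418841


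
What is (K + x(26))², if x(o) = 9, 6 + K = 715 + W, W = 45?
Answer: 582169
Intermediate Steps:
K = 754 (K = -6 + (715 + 45) = -6 + 760 = 754)
(K + x(26))² = (754 + 9)² = 763² = 582169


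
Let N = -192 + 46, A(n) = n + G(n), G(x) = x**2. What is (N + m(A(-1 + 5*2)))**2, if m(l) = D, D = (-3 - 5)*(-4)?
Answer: 12996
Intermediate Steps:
A(n) = n + n**2
D = 32 (D = -8*(-4) = 32)
N = -146
m(l) = 32
(N + m(A(-1 + 5*2)))**2 = (-146 + 32)**2 = (-114)**2 = 12996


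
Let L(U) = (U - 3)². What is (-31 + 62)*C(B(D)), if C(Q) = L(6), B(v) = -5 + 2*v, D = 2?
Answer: 279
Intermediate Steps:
L(U) = (-3 + U)²
C(Q) = 9 (C(Q) = (-3 + 6)² = 3² = 9)
(-31 + 62)*C(B(D)) = (-31 + 62)*9 = 31*9 = 279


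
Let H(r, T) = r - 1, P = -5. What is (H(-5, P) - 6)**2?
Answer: 144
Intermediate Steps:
H(r, T) = -1 + r
(H(-5, P) - 6)**2 = ((-1 - 5) - 6)**2 = (-6 - 6)**2 = (-12)**2 = 144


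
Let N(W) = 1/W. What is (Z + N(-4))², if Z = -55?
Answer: 48841/16 ≈ 3052.6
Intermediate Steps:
(Z + N(-4))² = (-55 + 1/(-4))² = (-55 - ¼)² = (-221/4)² = 48841/16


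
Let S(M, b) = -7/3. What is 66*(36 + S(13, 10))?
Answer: 2222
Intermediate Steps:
S(M, b) = -7/3 (S(M, b) = -7*1/3 = -7/3)
66*(36 + S(13, 10)) = 66*(36 - 7/3) = 66*(101/3) = 2222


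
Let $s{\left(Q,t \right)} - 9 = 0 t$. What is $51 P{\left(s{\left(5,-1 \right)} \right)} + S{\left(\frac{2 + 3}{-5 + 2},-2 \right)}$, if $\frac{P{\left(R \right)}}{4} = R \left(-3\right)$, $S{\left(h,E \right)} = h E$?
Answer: $- \frac{16514}{3} \approx -5504.7$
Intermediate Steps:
$s{\left(Q,t \right)} = 9$ ($s{\left(Q,t \right)} = 9 + 0 t = 9 + 0 = 9$)
$S{\left(h,E \right)} = E h$
$P{\left(R \right)} = - 12 R$ ($P{\left(R \right)} = 4 R \left(-3\right) = 4 \left(- 3 R\right) = - 12 R$)
$51 P{\left(s{\left(5,-1 \right)} \right)} + S{\left(\frac{2 + 3}{-5 + 2},-2 \right)} = 51 \left(\left(-12\right) 9\right) - 2 \frac{2 + 3}{-5 + 2} = 51 \left(-108\right) - 2 \frac{5}{-3} = -5508 - 2 \cdot 5 \left(- \frac{1}{3}\right) = -5508 - - \frac{10}{3} = -5508 + \frac{10}{3} = - \frac{16514}{3}$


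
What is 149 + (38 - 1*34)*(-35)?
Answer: 9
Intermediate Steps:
149 + (38 - 1*34)*(-35) = 149 + (38 - 34)*(-35) = 149 + 4*(-35) = 149 - 140 = 9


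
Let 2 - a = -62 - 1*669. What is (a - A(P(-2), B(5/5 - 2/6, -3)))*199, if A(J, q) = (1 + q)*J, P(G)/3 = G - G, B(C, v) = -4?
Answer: 145867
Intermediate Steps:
a = 733 (a = 2 - (-62 - 1*669) = 2 - (-62 - 669) = 2 - 1*(-731) = 2 + 731 = 733)
P(G) = 0 (P(G) = 3*(G - G) = 3*0 = 0)
A(J, q) = J*(1 + q)
(a - A(P(-2), B(5/5 - 2/6, -3)))*199 = (733 - 0*(1 - 4))*199 = (733 - 0*(-3))*199 = (733 - 1*0)*199 = (733 + 0)*199 = 733*199 = 145867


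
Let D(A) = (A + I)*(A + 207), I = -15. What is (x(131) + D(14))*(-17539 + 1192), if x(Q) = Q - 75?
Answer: 2697255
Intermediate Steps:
x(Q) = -75 + Q
D(A) = (-15 + A)*(207 + A) (D(A) = (A - 15)*(A + 207) = (-15 + A)*(207 + A))
(x(131) + D(14))*(-17539 + 1192) = ((-75 + 131) + (-3105 + 14**2 + 192*14))*(-17539 + 1192) = (56 + (-3105 + 196 + 2688))*(-16347) = (56 - 221)*(-16347) = -165*(-16347) = 2697255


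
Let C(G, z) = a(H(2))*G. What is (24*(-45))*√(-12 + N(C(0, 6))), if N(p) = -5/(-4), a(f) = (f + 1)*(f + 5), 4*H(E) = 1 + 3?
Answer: -540*I*√43 ≈ -3541.0*I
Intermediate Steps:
H(E) = 1 (H(E) = (1 + 3)/4 = (¼)*4 = 1)
a(f) = (1 + f)*(5 + f)
C(G, z) = 12*G (C(G, z) = (5 + 1² + 6*1)*G = (5 + 1 + 6)*G = 12*G)
N(p) = 5/4 (N(p) = -5*(-¼) = 5/4)
(24*(-45))*√(-12 + N(C(0, 6))) = (24*(-45))*√(-12 + 5/4) = -540*I*√43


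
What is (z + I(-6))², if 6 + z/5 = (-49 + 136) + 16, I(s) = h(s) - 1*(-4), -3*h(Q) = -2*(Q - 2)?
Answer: 2105401/9 ≈ 2.3393e+5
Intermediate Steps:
h(Q) = -4/3 + 2*Q/3 (h(Q) = -(-2)*(Q - 2)/3 = -(-2)*(-2 + Q)/3 = -(4 - 2*Q)/3 = -4/3 + 2*Q/3)
I(s) = 8/3 + 2*s/3 (I(s) = (-4/3 + 2*s/3) - 1*(-4) = (-4/3 + 2*s/3) + 4 = 8/3 + 2*s/3)
z = 485 (z = -30 + 5*((-49 + 136) + 16) = -30 + 5*(87 + 16) = -30 + 5*103 = -30 + 515 = 485)
(z + I(-6))² = (485 + (8/3 + (⅔)*(-6)))² = (485 + (8/3 - 4))² = (485 - 4/3)² = (1451/3)² = 2105401/9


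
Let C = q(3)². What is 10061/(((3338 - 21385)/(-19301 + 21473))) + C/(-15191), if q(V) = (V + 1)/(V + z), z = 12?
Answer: -74691271632452/61684194825 ≈ -1210.9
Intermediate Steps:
q(V) = (1 + V)/(12 + V) (q(V) = (V + 1)/(V + 12) = (1 + V)/(12 + V))
C = 16/225 (C = ((1 + 3)/(12 + 3))² = (4/15)² = 16/225 ≈ 0.071111)
10061/(((3338 - 21385)/(-19301 + 21473))) + C/(-15191) = 10061/(((3338 - 21385)/(-19301 + 21473))) + (16/225)/(-15191) = 10061/((-18047/2172)) + (16/225)*(-1/15191) = 10061/((-18047*1/2172)) - 16/3417975 = 10061/(-18047/2172) - 16/3417975 = 10061*(-2172/18047) - 16/3417975 = -21852492/18047 - 16/3417975 = -74691271632452/61684194825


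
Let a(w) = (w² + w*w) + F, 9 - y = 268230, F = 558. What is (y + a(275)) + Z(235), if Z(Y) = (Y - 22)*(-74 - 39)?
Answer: -140482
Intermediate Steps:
Z(Y) = 2486 - 113*Y (Z(Y) = (-22 + Y)*(-113) = 2486 - 113*Y)
y = -268221 (y = 9 - 1*268230 = 9 - 268230 = -268221)
a(w) = 558 + 2*w² (a(w) = (w² + w*w) + 558 = (w² + w²) + 558 = 2*w² + 558 = 558 + 2*w²)
(y + a(275)) + Z(235) = (-268221 + (558 + 2*275²)) + (2486 - 113*235) = (-268221 + (558 + 2*75625)) + (2486 - 26555) = (-268221 + (558 + 151250)) - 24069 = (-268221 + 151808) - 24069 = -116413 - 24069 = -140482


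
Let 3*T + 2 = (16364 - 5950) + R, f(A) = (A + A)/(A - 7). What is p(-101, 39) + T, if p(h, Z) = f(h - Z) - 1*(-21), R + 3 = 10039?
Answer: 143617/21 ≈ 6838.9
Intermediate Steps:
R = 10036 (R = -3 + 10039 = 10036)
f(A) = 2*A/(-7 + A) (f(A) = (2*A)/(-7 + A) = 2*A/(-7 + A))
p(h, Z) = 21 + 2*(h - Z)/(-7 + h - Z) (p(h, Z) = 2*(h - Z)/(-7 + (h - Z)) - 1*(-21) = 2*(h - Z)/(-7 + h - Z) + 21 = 21 + 2*(h - Z)/(-7 + h - Z))
T = 6816 (T = -2/3 + ((16364 - 5950) + 10036)/3 = -2/3 + (10414 + 10036)/3 = -2/3 + (1/3)*20450 = -2/3 + 20450/3 = 6816)
p(-101, 39) + T = (147 - 23*(-101) + 23*39)/(7 + 39 - 1*(-101)) + 6816 = (147 + 2323 + 897)/(7 + 39 + 101) + 6816 = 3367/147 + 6816 = (1/147)*3367 + 6816 = 481/21 + 6816 = 143617/21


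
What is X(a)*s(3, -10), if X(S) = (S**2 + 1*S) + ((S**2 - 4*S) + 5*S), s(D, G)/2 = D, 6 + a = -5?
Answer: 1320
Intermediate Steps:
a = -11 (a = -6 - 5 = -11)
s(D, G) = 2*D
X(S) = 2*S + 2*S**2 (X(S) = (S**2 + S) + (S + S**2) = (S + S**2) + (S + S**2) = 2*S + 2*S**2)
X(a)*s(3, -10) = (2*(-11)*(1 - 11))*(2*3) = (2*(-11)*(-10))*6 = 220*6 = 1320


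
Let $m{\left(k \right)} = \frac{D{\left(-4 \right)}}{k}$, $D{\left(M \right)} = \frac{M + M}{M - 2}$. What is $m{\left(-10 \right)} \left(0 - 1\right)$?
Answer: $\frac{2}{15} \approx 0.13333$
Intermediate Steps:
$D{\left(M \right)} = \frac{2 M}{-2 + M}$
$m{\left(k \right)} = \frac{4}{3 k}$ ($m{\left(k \right)} = \frac{2 \left(-4\right) \frac{1}{-2 - 4}}{k} = \frac{2 \left(-4\right) \frac{1}{-6}}{k} = \frac{2 \left(-4\right) \left(- \frac{1}{6}\right)}{k} = \frac{4}{3 k}$)
$m{\left(-10 \right)} \left(0 - 1\right) = \frac{4}{3 \left(-10\right)} \left(0 - 1\right) = \frac{4}{3} \left(- \frac{1}{10}\right) \left(-1\right) = \left(- \frac{2}{15}\right) \left(-1\right) = \frac{2}{15}$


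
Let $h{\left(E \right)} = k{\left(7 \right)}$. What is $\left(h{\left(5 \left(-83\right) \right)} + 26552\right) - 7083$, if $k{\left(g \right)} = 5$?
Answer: $19474$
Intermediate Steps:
$h{\left(E \right)} = 5$
$\left(h{\left(5 \left(-83\right) \right)} + 26552\right) - 7083 = \left(5 + 26552\right) - 7083 = 26557 - 7083 = 19474$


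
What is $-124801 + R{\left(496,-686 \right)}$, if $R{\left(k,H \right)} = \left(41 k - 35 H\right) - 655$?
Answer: $-81110$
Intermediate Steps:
$R{\left(k,H \right)} = -655 - 35 H + 41 k$ ($R{\left(k,H \right)} = \left(- 35 H + 41 k\right) - 655 = -655 - 35 H + 41 k$)
$-124801 + R{\left(496,-686 \right)} = -124801 - -43691 = -124801 + \left(-655 + 24010 + 20336\right) = -124801 + 43691 = -81110$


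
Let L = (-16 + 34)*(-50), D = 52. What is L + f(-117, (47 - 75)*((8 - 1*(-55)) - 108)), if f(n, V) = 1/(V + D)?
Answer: -1180799/1312 ≈ -900.00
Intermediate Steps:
L = -900 (L = 18*(-50) = -900)
f(n, V) = 1/(52 + V) (f(n, V) = 1/(V + 52) = 1/(52 + V))
L + f(-117, (47 - 75)*((8 - 1*(-55)) - 108)) = -900 + 1/(52 + (47 - 75)*((8 - 1*(-55)) - 108)) = -900 + 1/(52 - 28*((8 + 55) - 108)) = -900 + 1/(52 - 28*(63 - 108)) = -900 + 1/(52 - 28*(-45)) = -900 + 1/(52 + 1260) = -900 + 1/1312 = -1180799/1312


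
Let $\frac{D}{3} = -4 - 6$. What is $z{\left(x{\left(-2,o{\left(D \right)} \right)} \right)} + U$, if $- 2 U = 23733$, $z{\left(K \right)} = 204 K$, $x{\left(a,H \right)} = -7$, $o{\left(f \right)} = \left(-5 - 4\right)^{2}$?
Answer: $- \frac{26589}{2} \approx -13295.0$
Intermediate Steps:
$D = -30$ ($D = 3 \left(-4 - 6\right) = 3 \left(-10\right) = -30$)
$o{\left(f \right)} = 81$ ($o{\left(f \right)} = \left(-9\right)^{2} = 81$)
$U = - \frac{23733}{2}$ ($U = \left(- \frac{1}{2}\right) 23733 = - \frac{23733}{2} \approx -11867.0$)
$z{\left(x{\left(-2,o{\left(D \right)} \right)} \right)} + U = 204 \left(-7\right) - \frac{23733}{2} = -1428 - \frac{23733}{2} = - \frac{26589}{2}$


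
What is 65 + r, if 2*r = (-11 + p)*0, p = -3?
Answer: 65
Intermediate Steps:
r = 0 (r = ((-11 - 3)*0)/2 = (-14*0)/2 = (½)*0 = 0)
65 + r = 65 + 0 = 65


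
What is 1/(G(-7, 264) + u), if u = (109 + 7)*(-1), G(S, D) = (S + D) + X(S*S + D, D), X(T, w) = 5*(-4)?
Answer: 1/121 ≈ 0.0082645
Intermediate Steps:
X(T, w) = -20
G(S, D) = -20 + D + S (G(S, D) = (S + D) - 20 = (D + S) - 20 = -20 + D + S)
u = -116 (u = 116*(-1) = -116)
1/(G(-7, 264) + u) = 1/((-20 + 264 - 7) - 116) = 1/(237 - 116) = 1/121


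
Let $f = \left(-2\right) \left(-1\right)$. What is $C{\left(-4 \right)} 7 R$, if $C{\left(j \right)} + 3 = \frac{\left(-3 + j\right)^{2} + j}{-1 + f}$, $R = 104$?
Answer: $30576$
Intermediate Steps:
$f = 2$
$C{\left(j \right)} = -3 + j + \left(-3 + j\right)^{2}$ ($C{\left(j \right)} = -3 + \frac{\left(-3 + j\right)^{2} + j}{-1 + 2} = -3 + \frac{j + \left(-3 + j\right)^{2}}{1} = -3 + \left(j + \left(-3 + j\right)^{2}\right) 1 = -3 + \left(j + \left(-3 + j\right)^{2}\right) = -3 + j + \left(-3 + j\right)^{2}$)
$C{\left(-4 \right)} 7 R = \left(-3 - 4 + \left(-3 - 4\right)^{2}\right) 7 \cdot 104 = \left(-3 - 4 + \left(-7\right)^{2}\right) 7 \cdot 104 = \left(-3 - 4 + 49\right) 7 \cdot 104 = 42 \cdot 7 \cdot 104 = 294 \cdot 104 = 30576$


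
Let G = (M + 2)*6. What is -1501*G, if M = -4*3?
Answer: 90060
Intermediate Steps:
M = -12
G = -60 (G = (-12 + 2)*6 = -10*6 = -60)
-1501*G = -1501*(-60) = 90060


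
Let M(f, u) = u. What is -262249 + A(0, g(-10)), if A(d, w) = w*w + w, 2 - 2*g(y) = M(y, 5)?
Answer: -1048993/4 ≈ -2.6225e+5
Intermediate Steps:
g(y) = -3/2 (g(y) = 1 - ½*5 = 1 - 5/2 = -3/2)
A(d, w) = w + w² (A(d, w) = w² + w = w + w²)
-262249 + A(0, g(-10)) = -262249 - 3*(1 - 3/2)/2 = -262249 - 3/2*(-½) = -262249 + ¾ = -1048993/4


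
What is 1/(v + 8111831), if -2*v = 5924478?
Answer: 1/5149592 ≈ 1.9419e-7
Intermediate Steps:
v = -2962239 (v = -1/2*5924478 = -2962239)
1/(v + 8111831) = 1/(-2962239 + 8111831) = 1/5149592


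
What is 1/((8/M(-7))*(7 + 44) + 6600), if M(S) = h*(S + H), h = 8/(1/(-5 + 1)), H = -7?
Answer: 56/369651 ≈ 0.00015149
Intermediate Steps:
h = -32 (h = 8/(1/(-4)) = 8/(-1/4) = 8*(-4) = -32)
M(S) = 224 - 32*S (M(S) = -32*(S - 7) = -32*(-7 + S) = 224 - 32*S)
1/((8/M(-7))*(7 + 44) + 6600) = 1/((8/(224 - 32*(-7)))*(7 + 44) + 6600) = 1/((8/(224 + 224))*51 + 6600) = 1/((8/448)*51 + 6600) = 1/((8*(1/448))*51 + 6600) = 1/((1/56)*51 + 6600) = 1/(51/56 + 6600) = 1/(369651/56) = 56/369651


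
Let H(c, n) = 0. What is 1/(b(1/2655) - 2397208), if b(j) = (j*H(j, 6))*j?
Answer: -1/2397208 ≈ -4.1715e-7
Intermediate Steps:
b(j) = 0 (b(j) = (j*0)*j = 0*j = 0)
1/(b(1/2655) - 2397208) = 1/(0 - 2397208) = 1/(-2397208) = -1/2397208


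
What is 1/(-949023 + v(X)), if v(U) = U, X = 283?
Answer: -1/948740 ≈ -1.0540e-6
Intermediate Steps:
1/(-949023 + v(X)) = 1/(-949023 + 283) = 1/(-948740) = -1/948740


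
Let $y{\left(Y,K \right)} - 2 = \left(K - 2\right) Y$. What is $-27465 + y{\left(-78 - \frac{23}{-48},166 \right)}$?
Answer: $- \frac{482117}{12} \approx -40176.0$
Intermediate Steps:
$y{\left(Y,K \right)} = 2 + Y \left(-2 + K\right)$ ($y{\left(Y,K \right)} = 2 + \left(K - 2\right) Y = 2 + \left(-2 + K\right) Y = 2 + Y \left(-2 + K\right)$)
$-27465 + y{\left(-78 - \frac{23}{-48},166 \right)} = -27465 + \left(2 - 2 \left(-78 - \frac{23}{-48}\right) + 166 \left(-78 - \frac{23}{-48}\right)\right) = -27465 + \left(2 - 2 \left(-78 - 23 \left(- \frac{1}{48}\right)\right) + 166 \left(-78 - 23 \left(- \frac{1}{48}\right)\right)\right) = -27465 + \left(2 - 2 \left(-78 - - \frac{23}{48}\right) + 166 \left(-78 - - \frac{23}{48}\right)\right) = -27465 + \left(2 - 2 \left(-78 + \frac{23}{48}\right) + 166 \left(-78 + \frac{23}{48}\right)\right) = -27465 + \left(2 - - \frac{3721}{24} + 166 \left(- \frac{3721}{48}\right)\right) = -27465 + \left(2 + \frac{3721}{24} - \frac{308843}{24}\right) = -27465 - \frac{152537}{12} = - \frac{482117}{12}$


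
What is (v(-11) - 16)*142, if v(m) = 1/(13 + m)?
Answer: -2201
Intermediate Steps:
(v(-11) - 16)*142 = (1/(13 - 11) - 16)*142 = (1/2 - 16)*142 = (½ - 16)*142 = -31/2*142 = -2201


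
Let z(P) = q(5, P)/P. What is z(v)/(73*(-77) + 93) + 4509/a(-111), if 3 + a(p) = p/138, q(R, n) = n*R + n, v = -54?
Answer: -573292821/483700 ≈ -1185.2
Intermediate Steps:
q(R, n) = n + R*n (q(R, n) = R*n + n = n + R*n)
a(p) = -3 + p/138
z(P) = 6 (z(P) = (P*(1 + 5))/P = (P*6)/P = (6*P)/P = 6)
z(v)/(73*(-77) + 93) + 4509/a(-111) = 6/(73*(-77) + 93) + 4509/(-3 + (1/138)*(-111)) = 6/(-5621 + 93) + 4509/(-3 - 37/46) = 6/(-5528) + 4509/(-175/46) = 6*(-1/5528) + 4509*(-46/175) = -3/2764 - 207414/175 = -573292821/483700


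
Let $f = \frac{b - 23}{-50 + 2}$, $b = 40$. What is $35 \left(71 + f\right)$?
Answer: $\frac{118685}{48} \approx 2472.6$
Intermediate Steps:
$f = - \frac{17}{48}$ ($f = \frac{40 - 23}{-50 + 2} = \frac{17}{-48} = 17 \left(- \frac{1}{48}\right) = - \frac{17}{48} \approx -0.35417$)
$35 \left(71 + f\right) = 35 \left(71 - \frac{17}{48}\right) = 35 \cdot \frac{3391}{48} = \frac{118685}{48}$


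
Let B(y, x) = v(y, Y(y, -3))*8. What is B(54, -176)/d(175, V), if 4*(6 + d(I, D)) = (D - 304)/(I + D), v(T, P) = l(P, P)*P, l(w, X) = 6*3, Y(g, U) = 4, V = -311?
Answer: -104448/883 ≈ -118.29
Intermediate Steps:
l(w, X) = 18
v(T, P) = 18*P
d(I, D) = -6 + (-304 + D)/(4*(D + I)) (d(I, D) = -6 + ((D - 304)/(I + D))/4 = -6 + ((-304 + D)/(D + I))/4 = -6 + (-304 + D)/(4*(D + I)))
B(y, x) = 576 (B(y, x) = (18*4)*8 = 72*8 = 576)
B(54, -176)/d(175, V) = 576/(((-76 - 6*175 - 23/4*(-311))/(-311 + 175))) = 576/(((-76 - 1050 + 7153/4)/(-136))) = 576/((-1/136*2649/4)) = 576/(-2649/544) = 576*(-544/2649) = -104448/883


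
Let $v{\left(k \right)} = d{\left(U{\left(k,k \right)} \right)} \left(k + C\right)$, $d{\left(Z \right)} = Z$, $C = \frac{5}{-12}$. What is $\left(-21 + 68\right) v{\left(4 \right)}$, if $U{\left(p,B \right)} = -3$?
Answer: $- \frac{2021}{4} \approx -505.25$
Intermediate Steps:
$C = - \frac{5}{12}$ ($C = 5 \left(- \frac{1}{12}\right) = - \frac{5}{12} \approx -0.41667$)
$v{\left(k \right)} = \frac{5}{4} - 3 k$ ($v{\left(k \right)} = - 3 \left(k - \frac{5}{12}\right) = - 3 \left(- \frac{5}{12} + k\right) = \frac{5}{4} - 3 k$)
$\left(-21 + 68\right) v{\left(4 \right)} = \left(-21 + 68\right) \left(\frac{5}{4} - 12\right) = 47 \left(\frac{5}{4} - 12\right) = 47 \left(- \frac{43}{4}\right) = - \frac{2021}{4}$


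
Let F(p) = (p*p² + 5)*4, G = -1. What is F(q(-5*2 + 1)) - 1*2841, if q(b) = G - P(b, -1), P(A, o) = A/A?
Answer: -2853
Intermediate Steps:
P(A, o) = 1
q(b) = -2 (q(b) = -1 - 1*1 = -1 - 1 = -2)
F(p) = 20 + 4*p³ (F(p) = (p³ + 5)*4 = (5 + p³)*4 = 20 + 4*p³)
F(q(-5*2 + 1)) - 1*2841 = (20 + 4*(-2)³) - 1*2841 = (20 + 4*(-8)) - 2841 = (20 - 32) - 2841 = -12 - 2841 = -2853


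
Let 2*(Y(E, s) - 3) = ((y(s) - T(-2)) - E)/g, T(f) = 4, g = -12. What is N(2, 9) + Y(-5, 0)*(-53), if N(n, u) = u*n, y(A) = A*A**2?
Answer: -3331/24 ≈ -138.79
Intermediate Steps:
y(A) = A**3
N(n, u) = n*u
Y(E, s) = 19/6 - s**3/24 + E/24 (Y(E, s) = 3 + (((s**3 - 1*4) - E)/(-12))/2 = 3 + (((s**3 - 4) - E)*(-1/12))/2 = 3 + (((-4 + s**3) - E)*(-1/12))/2 = 3 + ((-4 + s**3 - E)*(-1/12))/2 = 3 + (1/3 - s**3/12 + E/12)/2 = 3 + (1/6 - s**3/24 + E/24) = 19/6 - s**3/24 + E/24)
N(2, 9) + Y(-5, 0)*(-53) = 2*9 + (19/6 - 1/24*0**3 + (1/24)*(-5))*(-53) = 18 + (19/6 - 1/24*0 - 5/24)*(-53) = 18 + (19/6 + 0 - 5/24)*(-53) = 18 + (71/24)*(-53) = 18 - 3763/24 = -3331/24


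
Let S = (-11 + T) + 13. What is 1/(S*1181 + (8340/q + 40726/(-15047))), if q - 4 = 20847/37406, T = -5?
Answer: -2565077137/4400857894457 ≈ -0.00058286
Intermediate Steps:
q = 170471/37406 (q = 4 + 20847/37406 = 170471/37406 ≈ 4.5573)
S = -3 (S = (-11 - 5) + 13 = -16 + 13 = -3)
1/(S*1181 + (8340/q + 40726/(-15047))) = 1/(-3*1181 + (8340/(170471/37406) + 40726/(-15047))) = 1/(-3543 + (8340*(37406/170471) + 40726*(-1/15047))) = 1/(-3543 + (311966040/170471 - 40726/15047)) = 1/(-3543 + 4687210401934/2565077137) = 1/(-4400857894457/2565077137) = -2565077137/4400857894457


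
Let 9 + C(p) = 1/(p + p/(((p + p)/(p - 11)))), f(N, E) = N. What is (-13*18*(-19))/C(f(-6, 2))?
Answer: -128934/263 ≈ -490.24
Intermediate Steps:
C(p) = -9 + 1/(-11/2 + 3*p/2) (C(p) = -9 + 1/(p + p/(((p + p)/(p - 11)))) = -9 + 1/(p + p/(((2*p)/(-11 + p)))) = -9 + 1/(p + p/((2*p/(-11 + p)))) = -9 + 1/(p + p*((-11 + p)/(2*p))) = -9 + 1/(p + (-11/2 + p/2)) = -9 + 1/(-11/2 + 3*p/2))
(-13*18*(-19))/C(f(-6, 2)) = (-13*18*(-19))/(((101 - 27*(-6))/(-11 + 3*(-6)))) = (-234*(-19))/(((101 + 162)/(-11 - 18))) = 4446/((263/(-29))) = 4446/((-1/29*263)) = 4446/(-263/29) = 4446*(-29/263) = -128934/263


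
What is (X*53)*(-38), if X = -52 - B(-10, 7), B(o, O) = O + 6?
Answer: 130910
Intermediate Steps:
B(o, O) = 6 + O
X = -65 (X = -52 - (6 + 7) = -52 - 1*13 = -52 - 13 = -65)
(X*53)*(-38) = -65*53*(-38) = -3445*(-38) = 130910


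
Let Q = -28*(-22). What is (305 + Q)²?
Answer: 848241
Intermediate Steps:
Q = 616
(305 + Q)² = (305 + 616)² = 921² = 848241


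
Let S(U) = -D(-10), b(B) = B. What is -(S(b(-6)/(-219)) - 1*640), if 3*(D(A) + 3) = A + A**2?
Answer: 667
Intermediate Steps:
D(A) = -3 + A/3 + A**2/3 (D(A) = -3 + (A + A**2)/3 = -3 + (A/3 + A**2/3) = -3 + A/3 + A**2/3)
S(U) = -27 (S(U) = -(-3 + (1/3)*(-10) + (1/3)*(-10)**2) = -(-3 - 10/3 + (1/3)*100) = -(-3 - 10/3 + 100/3) = -1*27 = -27)
-(S(b(-6)/(-219)) - 1*640) = -(-27 - 1*640) = -(-27 - 640) = -1*(-667) = 667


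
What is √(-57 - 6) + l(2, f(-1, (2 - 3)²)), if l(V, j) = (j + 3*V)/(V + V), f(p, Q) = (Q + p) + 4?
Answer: 5/2 + 3*I*√7 ≈ 2.5 + 7.9373*I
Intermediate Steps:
f(p, Q) = 4 + Q + p
l(V, j) = (j + 3*V)/(2*V) (l(V, j) = (j + 3*V)/((2*V)) = (j + 3*V)*(1/(2*V)) = (j + 3*V)/(2*V))
√(-57 - 6) + l(2, f(-1, (2 - 3)²)) = √(-57 - 6) + (½)*((4 + (2 - 3)² - 1) + 3*2)/2 = √(-63) + (½)*(½)*((4 + (-1)² - 1) + 6) = 3*I*√7 + (½)*(½)*((4 + 1 - 1) + 6) = 3*I*√7 + (½)*(½)*(4 + 6) = 3*I*√7 + (½)*(½)*10 = 3*I*√7 + 5/2 = 5/2 + 3*I*√7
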